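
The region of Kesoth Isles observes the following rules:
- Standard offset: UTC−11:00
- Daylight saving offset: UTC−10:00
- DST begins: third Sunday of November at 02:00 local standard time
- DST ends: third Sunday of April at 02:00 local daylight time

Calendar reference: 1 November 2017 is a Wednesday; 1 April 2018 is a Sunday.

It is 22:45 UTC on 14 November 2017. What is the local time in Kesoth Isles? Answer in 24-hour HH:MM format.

11:45

1 November 2017 is a Wednesday, so the first Sunday is November 5 and the third is November 19.
1 April 2018 is a Sunday, so the first Sunday is April 1 and the third is April 15.
At the standard offset (UTC−11:00), 22:45 UTC − 11h = 11:45 Kesoth Isles standard time.
The standard-time date in Kesoth Isles, 14 November 2017, does not fall between 19 November 2017 and 15 April 2018, so daylight saving is not in effect and Kesoth Isles is at UTC−11:00.
22:45 UTC − 11h = 11:45 local.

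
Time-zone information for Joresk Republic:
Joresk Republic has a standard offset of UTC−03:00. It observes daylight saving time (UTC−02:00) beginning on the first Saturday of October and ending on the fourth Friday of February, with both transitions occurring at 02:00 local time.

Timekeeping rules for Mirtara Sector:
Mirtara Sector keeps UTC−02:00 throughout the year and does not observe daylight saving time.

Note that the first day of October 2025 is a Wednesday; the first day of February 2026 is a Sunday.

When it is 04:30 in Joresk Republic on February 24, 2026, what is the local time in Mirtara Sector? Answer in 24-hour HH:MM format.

04:30

1 October 2025 is a Wednesday, so the first Saturday is October 4.
1 February 2026 is a Sunday, so the first Friday is February 6 and the fourth is February 27.
February 24, 2026 lies within the daylight-saving period (4 October 2025 – 27 February 2026), so Joresk Republic is on daylight time, UTC−02:00.
04:30 Joresk Republic + 2h = 06:30 UTC.
Mirtara Sector has no daylight saving, so its offset is UTC−02:00 year-round.
06:30 UTC − 2h = 04:30 Mirtara Sector.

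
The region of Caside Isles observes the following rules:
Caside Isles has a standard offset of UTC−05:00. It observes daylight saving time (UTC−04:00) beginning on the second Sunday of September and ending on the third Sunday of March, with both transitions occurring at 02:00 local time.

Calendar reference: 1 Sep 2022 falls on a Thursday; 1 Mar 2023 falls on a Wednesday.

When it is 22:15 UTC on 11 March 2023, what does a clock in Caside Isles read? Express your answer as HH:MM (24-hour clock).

1 September 2022 is a Thursday, so the first Sunday is September 4 and the second is September 11.
1 March 2023 is a Wednesday, so the first Sunday is March 5 and the third is March 19.
At the standard offset (UTC−05:00), 22:15 UTC − 5h = 17:15 Caside Isles standard time.
The standard-time date in Caside Isles, 11 March 2023, lies within the daylight-saving period (11 September 2022 – 19 March 2023), so Caside Isles is on daylight time, UTC−04:00.
22:15 UTC − 4h = 18:15 local.

18:15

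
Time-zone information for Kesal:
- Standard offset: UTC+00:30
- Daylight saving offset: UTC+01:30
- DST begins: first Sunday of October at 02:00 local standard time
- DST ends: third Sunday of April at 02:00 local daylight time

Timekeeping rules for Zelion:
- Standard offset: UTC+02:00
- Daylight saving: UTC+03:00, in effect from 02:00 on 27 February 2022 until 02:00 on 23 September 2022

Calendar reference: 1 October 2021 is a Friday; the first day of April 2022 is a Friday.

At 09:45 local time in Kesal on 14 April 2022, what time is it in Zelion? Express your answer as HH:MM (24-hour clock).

11:15

1 October 2021 is a Friday, so the first Sunday is October 3.
1 April 2022 is a Friday, so the first Sunday is April 3 and the third is April 17.
Daylight saving runs 3 October 2021 – 17 April 2022; 14 April 2022 is inside that window, so Kesal is at UTC+01:30.
09:45 Kesal − 1h30m = 08:15 UTC.
At the standard offset (UTC+02:00), 08:15 UTC + 2h = 10:15 Zelion standard time.
Daylight saving runs 27 February – 23 September; the standard-time date in Zelion, 14 April 2022, is inside that window, so Zelion is at UTC+03:00.
08:15 UTC + 3h = 11:15 Zelion.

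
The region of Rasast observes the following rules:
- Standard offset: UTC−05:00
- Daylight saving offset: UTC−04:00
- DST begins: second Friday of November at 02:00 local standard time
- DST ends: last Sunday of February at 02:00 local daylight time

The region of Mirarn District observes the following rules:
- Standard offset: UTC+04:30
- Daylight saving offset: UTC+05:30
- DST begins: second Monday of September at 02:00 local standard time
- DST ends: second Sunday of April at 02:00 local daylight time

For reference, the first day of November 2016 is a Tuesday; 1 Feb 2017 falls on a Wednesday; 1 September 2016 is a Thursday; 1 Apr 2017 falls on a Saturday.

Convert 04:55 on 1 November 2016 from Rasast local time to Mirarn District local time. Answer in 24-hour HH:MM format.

15:25

1 November 2016 is a Tuesday, so the first Friday is November 4 and the second is November 11.
1 February 2017 is a Wednesday, so Sundays fall on 5, 12, 19, 26; the last is February 26.
Daylight saving runs 11 November 2016 – 26 February 2017; 1 November 2016 is outside that window, so Rasast is on standard time at UTC−05:00.
04:55 Rasast + 5h = 09:55 UTC.
1 September 2016 is a Thursday, so the first Monday is September 5 and the second is September 12.
1 April 2017 is a Saturday, so the first Sunday is April 2 and the second is April 9.
At the standard offset (UTC+04:30), 09:55 UTC + 4h30m = 14:25 Mirarn District standard time.
Daylight saving runs 12 September 2016 – 9 April 2017; the standard-time date in Mirarn District, 1 November 2016, is inside that window, so Mirarn District is at UTC+05:30.
09:55 UTC + 5h30m = 15:25 Mirarn District.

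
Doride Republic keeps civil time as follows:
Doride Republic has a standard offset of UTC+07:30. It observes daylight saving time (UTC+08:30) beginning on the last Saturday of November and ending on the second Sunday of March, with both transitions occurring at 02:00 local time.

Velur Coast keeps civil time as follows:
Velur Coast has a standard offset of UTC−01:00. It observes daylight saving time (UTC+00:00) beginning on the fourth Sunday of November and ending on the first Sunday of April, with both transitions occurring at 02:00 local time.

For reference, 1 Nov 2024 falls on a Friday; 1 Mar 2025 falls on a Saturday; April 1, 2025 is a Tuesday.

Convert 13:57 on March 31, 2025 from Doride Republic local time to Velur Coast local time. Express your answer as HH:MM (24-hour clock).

06:27

1 November 2024 is a Friday, so Saturdays fall on 2, 9, 16, 23, 30; the last is November 30.
1 March 2025 is a Saturday, so the first Sunday is March 2 and the second is March 9.
March 31, 2025 does not fall between 30 November 2024 and 9 March 2025, so daylight saving is not in effect and Doride Republic is at UTC+07:30.
13:57 Doride Republic − 7h30m = 06:27 UTC.
1 November 2024 is a Friday, so the first Sunday is November 3 and the fourth is November 24.
1 April 2025 is a Tuesday, so the first Sunday is April 6.
At the standard offset (UTC−01:00), 06:27 UTC − 1h = 05:27 Velur Coast standard time.
The standard-time date in Velur Coast, March 31, 2025, falls between 24 November 2024 and 6 April 2025, so daylight saving is in effect and Velur Coast is at UTC+00:00.
06:27 UTC + 0h = 06:27 Velur Coast.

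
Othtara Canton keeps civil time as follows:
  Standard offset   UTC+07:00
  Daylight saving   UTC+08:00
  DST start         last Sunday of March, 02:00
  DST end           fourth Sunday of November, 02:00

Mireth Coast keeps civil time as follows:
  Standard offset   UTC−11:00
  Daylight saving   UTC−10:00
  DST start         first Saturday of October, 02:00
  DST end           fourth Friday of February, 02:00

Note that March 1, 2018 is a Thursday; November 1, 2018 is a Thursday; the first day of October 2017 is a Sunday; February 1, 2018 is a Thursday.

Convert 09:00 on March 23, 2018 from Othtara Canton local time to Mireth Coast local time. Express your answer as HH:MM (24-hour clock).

1 March 2018 is a Thursday, so Sundays fall on 4, 11, 18, 25; the last is March 25.
1 November 2018 is a Thursday, so the first Sunday is November 4 and the fourth is November 25.
Daylight saving runs 25 March – 25 November; March 23, 2018 is outside that window, so Othtara Canton is on standard time at UTC+07:00.
09:00 Othtara Canton − 7h = 02:00 UTC.
1 October 2017 is a Sunday, so the first Saturday is October 7.
1 February 2018 is a Thursday, so the first Friday is February 2 and the fourth is February 23.
At the standard offset (UTC−11:00), 02:00 UTC − 11h = 15:00 Mireth Coast standard time (rolling into the previous day, 22 March 2018).
Daylight saving runs 7 October 2017 – 23 February 2018; the standard-time date in Mireth Coast, March 22, 2018, is outside that window, so Mireth Coast is on standard time at UTC−11:00.
02:00 UTC − 11h = 15:00 Mireth Coast (rolling into the previous day, 22 March 2018).

15:00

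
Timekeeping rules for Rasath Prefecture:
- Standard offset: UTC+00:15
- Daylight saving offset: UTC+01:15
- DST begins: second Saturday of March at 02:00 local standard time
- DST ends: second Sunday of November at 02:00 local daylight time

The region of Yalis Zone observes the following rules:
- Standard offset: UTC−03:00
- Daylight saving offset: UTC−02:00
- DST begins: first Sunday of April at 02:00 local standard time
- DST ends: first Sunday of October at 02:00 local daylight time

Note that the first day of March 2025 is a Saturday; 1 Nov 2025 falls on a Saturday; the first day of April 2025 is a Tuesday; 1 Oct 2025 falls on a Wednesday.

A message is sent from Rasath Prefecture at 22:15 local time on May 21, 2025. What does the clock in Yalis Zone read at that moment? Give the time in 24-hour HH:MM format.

1 March 2025 is a Saturday, so the first Saturday is March 1 and the second is March 8.
1 November 2025 is a Saturday, so the first Sunday is November 2 and the second is November 9.
May 21, 2025 lies within the daylight-saving period (8 March – 9 November), so Rasath Prefecture is on daylight time, UTC+01:15.
22:15 Rasath Prefecture − 1h15m = 21:00 UTC.
1 April 2025 is a Tuesday, so the first Sunday is April 6.
1 October 2025 is a Wednesday, so the first Sunday is October 5.
At the standard offset (UTC−03:00), 21:00 UTC − 3h = 18:00 Yalis Zone standard time.
The standard-time date in Yalis Zone, May 21, 2025, lies within the daylight-saving period (6 April – 5 October), so Yalis Zone is on daylight time, UTC−02:00.
21:00 UTC − 2h = 19:00 Yalis Zone.

19:00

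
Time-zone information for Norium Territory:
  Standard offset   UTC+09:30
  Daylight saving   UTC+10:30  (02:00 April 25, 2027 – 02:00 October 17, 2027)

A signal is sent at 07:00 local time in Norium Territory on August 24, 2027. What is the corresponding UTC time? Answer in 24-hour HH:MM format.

August 24, 2027 falls between 25 April and 17 October, so daylight saving is in effect and Norium Territory is at UTC+10:30.
07:00 local − 10h30m = 20:30 UTC (rolling into the previous day, 23 August 2027).

20:30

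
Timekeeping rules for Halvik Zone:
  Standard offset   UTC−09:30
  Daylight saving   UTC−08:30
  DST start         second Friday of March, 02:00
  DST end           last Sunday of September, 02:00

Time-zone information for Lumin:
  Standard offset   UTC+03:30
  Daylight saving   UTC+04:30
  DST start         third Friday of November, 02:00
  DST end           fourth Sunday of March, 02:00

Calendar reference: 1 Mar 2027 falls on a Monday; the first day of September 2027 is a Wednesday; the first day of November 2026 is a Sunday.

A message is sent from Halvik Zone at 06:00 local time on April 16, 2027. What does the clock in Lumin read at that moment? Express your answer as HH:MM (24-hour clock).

1 March 2027 is a Monday, so the first Friday is March 5 and the second is March 12.
1 September 2027 is a Wednesday, so Sundays fall on 5, 12, 19, 26; the last is September 26.
April 16, 2027 lies within the daylight-saving period (12 March – 26 September), so Halvik Zone is on daylight time, UTC−08:30.
06:00 Halvik Zone + 8h30m = 14:30 UTC.
1 November 2026 is a Sunday, so the first Friday is November 6 and the third is November 20.
1 March 2027 is a Monday, so the first Sunday is March 7 and the fourth is March 28.
At the standard offset (UTC+03:30), 14:30 UTC + 3h30m = 18:00 Lumin standard time.
Daylight saving runs 20 November 2026 – 28 March 2027; the standard-time date in Lumin, April 16, 2027, is outside that window, so Lumin is on standard time at UTC+03:30.
14:30 UTC + 3h30m = 18:00 Lumin.

18:00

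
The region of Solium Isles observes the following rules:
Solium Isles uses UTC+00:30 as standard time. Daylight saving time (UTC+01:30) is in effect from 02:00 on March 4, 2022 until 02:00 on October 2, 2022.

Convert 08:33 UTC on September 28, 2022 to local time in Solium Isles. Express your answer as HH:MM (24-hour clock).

10:03

At the standard offset (UTC+00:30), 08:33 UTC + 0h30m = 09:03 Solium Isles standard time.
The standard-time date in Solium Isles, September 28, 2022, falls between 4 March and 2 October, so daylight saving is in effect and Solium Isles is at UTC+01:30.
08:33 UTC + 1h30m = 10:03 local.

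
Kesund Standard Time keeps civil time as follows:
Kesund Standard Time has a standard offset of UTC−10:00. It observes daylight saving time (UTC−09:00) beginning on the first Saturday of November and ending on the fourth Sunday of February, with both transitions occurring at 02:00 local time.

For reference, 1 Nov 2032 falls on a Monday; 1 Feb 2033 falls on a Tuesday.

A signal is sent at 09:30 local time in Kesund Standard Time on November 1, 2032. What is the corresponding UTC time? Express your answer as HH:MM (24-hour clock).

1 November 2032 is a Monday, so the first Saturday is November 6.
1 February 2033 is a Tuesday, so the first Sunday is February 6 and the fourth is February 27.
Daylight saving runs 6 November 2032 – 27 February 2033; November 1, 2032 is outside that window, so Kesund Standard Time is on standard time at UTC−10:00.
09:30 local + 10h = 19:30 UTC.

19:30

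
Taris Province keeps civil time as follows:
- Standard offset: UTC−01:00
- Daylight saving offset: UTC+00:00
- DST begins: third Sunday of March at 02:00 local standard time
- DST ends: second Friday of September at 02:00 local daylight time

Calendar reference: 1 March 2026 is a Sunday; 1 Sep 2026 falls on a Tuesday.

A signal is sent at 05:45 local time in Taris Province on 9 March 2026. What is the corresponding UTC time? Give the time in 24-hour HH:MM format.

06:45

1 March 2026 is a Sunday, so the first Sunday is March 1 and the third is March 15.
1 September 2026 is a Tuesday, so the first Friday is September 4 and the second is September 11.
9 March 2026 is outside the daylight-saving period (15 March – 11 September), so Taris Province is on standard time, UTC−01:00.
05:45 local + 1h = 06:45 UTC.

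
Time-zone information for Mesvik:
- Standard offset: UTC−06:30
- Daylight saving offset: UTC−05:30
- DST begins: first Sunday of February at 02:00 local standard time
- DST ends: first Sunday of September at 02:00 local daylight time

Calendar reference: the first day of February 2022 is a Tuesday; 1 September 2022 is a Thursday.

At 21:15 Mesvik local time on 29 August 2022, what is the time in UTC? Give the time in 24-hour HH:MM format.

1 February 2022 is a Tuesday, so the first Sunday is February 6.
1 September 2022 is a Thursday, so the first Sunday is September 4.
29 August 2022 falls between 6 February and 4 September, so daylight saving is in effect and Mesvik is at UTC−05:30.
21:15 local + 5h30m = 02:45 UTC (rolling into the next day, 30 August 2022).

02:45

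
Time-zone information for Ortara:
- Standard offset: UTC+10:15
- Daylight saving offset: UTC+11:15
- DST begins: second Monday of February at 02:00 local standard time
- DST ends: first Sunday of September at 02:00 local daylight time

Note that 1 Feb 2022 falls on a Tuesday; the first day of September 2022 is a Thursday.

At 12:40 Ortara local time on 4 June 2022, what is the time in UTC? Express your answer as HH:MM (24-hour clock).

1 February 2022 is a Tuesday, so the first Monday is February 7 and the second is February 14.
1 September 2022 is a Thursday, so the first Sunday is September 4.
4 June 2022 lies within the daylight-saving period (14 February – 4 September), so Ortara is on daylight time, UTC+11:15.
12:40 local − 11h15m = 01:25 UTC.

01:25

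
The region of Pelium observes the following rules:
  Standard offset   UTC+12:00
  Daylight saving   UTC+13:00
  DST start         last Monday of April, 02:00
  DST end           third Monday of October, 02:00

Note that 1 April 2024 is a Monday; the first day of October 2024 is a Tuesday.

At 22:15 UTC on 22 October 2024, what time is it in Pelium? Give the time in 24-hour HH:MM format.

10:15

1 April 2024 is a Monday, so Mondays fall on 1, 8, 15, 22, 29; the last is April 29.
1 October 2024 is a Tuesday, so the first Monday is October 7 and the third is October 21.
At the standard offset (UTC+12:00), 22:15 UTC + 12h = 10:15 Pelium standard time (rolling into the next day, 23 October 2024).
Daylight saving runs 29 April – 21 October; the standard-time date in Pelium, 23 October 2024, is outside that window, so Pelium is on standard time at UTC+12:00.
22:15 UTC + 12h = 10:15 local (rolling into the next day, 23 October 2024).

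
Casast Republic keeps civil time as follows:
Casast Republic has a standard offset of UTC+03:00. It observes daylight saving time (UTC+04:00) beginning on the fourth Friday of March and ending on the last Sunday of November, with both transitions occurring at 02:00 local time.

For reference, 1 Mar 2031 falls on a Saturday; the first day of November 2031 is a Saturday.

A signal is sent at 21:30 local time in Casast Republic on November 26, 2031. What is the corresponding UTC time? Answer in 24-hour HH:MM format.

17:30

1 March 2031 is a Saturday, so the first Friday is March 7 and the fourth is March 28.
1 November 2031 is a Saturday, so Sundays fall on 2, 9, 16, 23, 30; the last is November 30.
Daylight saving runs 28 March – 30 November; November 26, 2031 is inside that window, so Casast Republic is at UTC+04:00.
21:30 local − 4h = 17:30 UTC.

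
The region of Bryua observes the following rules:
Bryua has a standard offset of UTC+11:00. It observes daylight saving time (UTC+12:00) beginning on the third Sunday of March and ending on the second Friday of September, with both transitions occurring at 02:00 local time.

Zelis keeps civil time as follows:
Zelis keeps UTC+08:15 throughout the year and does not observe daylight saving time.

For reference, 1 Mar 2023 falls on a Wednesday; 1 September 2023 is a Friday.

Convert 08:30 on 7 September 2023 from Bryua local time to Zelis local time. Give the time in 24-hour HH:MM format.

04:45

1 March 2023 is a Wednesday, so the first Sunday is March 5 and the third is March 19.
1 September 2023 is a Friday, so the first Friday is September 1 and the second is September 8.
7 September 2023 lies within the daylight-saving period (19 March – 8 September), so Bryua is on daylight time, UTC+12:00.
08:30 Bryua − 12h = 20:30 UTC (rolling into the previous day, 6 September 2023).
Zelis has no daylight saving, so its offset is UTC+08:15 year-round.
20:30 UTC + 8h15m = 04:45 Zelis (rolling into the next day, 7 September 2023).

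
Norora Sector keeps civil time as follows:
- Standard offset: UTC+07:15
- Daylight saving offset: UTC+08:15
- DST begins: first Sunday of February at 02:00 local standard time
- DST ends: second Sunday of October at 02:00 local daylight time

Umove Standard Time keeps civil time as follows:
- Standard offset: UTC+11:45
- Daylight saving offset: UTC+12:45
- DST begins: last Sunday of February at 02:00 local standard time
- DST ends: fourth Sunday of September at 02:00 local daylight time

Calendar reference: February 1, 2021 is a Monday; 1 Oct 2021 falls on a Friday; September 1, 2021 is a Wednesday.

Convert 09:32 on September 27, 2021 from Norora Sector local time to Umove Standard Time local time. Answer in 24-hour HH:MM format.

13:02

1 February 2021 is a Monday, so the first Sunday is February 7.
1 October 2021 is a Friday, so the first Sunday is October 3 and the second is October 10.
Daylight saving runs 7 February – 10 October; September 27, 2021 is inside that window, so Norora Sector is at UTC+08:15.
09:32 Norora Sector − 8h15m = 01:17 UTC.
1 February 2021 is a Monday, so Sundays fall on 7, 14, 21, 28; the last is February 28.
1 September 2021 is a Wednesday, so the first Sunday is September 5 and the fourth is September 26.
At the standard offset (UTC+11:45), 01:17 UTC + 11h45m = 13:02 Umove Standard Time standard time.
The standard-time date in Umove Standard Time, September 27, 2021, does not fall between 28 February and 26 September, so daylight saving is not in effect and Umove Standard Time is at UTC+11:45.
01:17 UTC + 11h45m = 13:02 Umove Standard Time.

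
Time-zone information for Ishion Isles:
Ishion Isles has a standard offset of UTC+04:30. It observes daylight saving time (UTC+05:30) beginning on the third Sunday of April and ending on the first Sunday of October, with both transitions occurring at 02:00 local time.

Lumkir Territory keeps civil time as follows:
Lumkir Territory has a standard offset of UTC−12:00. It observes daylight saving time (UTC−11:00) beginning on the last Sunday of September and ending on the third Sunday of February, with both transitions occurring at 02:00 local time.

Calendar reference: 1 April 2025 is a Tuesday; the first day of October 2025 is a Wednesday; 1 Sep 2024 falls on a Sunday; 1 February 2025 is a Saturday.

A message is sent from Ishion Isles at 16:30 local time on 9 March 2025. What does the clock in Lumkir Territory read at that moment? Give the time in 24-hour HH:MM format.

00:00

1 April 2025 is a Tuesday, so the first Sunday is April 6 and the third is April 20.
1 October 2025 is a Wednesday, so the first Sunday is October 5.
9 March 2025 does not fall between 20 April and 5 October, so daylight saving is not in effect and Ishion Isles is at UTC+04:30.
16:30 Ishion Isles − 4h30m = 12:00 UTC.
1 September 2024 is a Sunday, so Sundays fall on 1, 8, 15, 22, 29; the last is September 29.
1 February 2025 is a Saturday, so the first Sunday is February 2 and the third is February 16.
At the standard offset (UTC−12:00), 12:00 UTC − 12h = 00:00 Lumkir Territory standard time.
The standard-time date in Lumkir Territory, 9 March 2025, does not fall between 29 September 2024 and 16 February 2025, so daylight saving is not in effect and Lumkir Territory is at UTC−12:00.
12:00 UTC − 12h = 00:00 Lumkir Territory.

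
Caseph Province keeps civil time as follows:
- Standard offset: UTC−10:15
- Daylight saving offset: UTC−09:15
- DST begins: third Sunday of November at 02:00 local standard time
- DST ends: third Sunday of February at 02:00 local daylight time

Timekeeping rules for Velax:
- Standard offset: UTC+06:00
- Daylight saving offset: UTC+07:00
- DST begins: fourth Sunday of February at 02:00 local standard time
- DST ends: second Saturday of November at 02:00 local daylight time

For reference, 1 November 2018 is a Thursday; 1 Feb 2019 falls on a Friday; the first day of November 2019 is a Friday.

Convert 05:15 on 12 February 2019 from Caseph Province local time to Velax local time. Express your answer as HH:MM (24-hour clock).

20:30

1 November 2018 is a Thursday, so the first Sunday is November 4 and the third is November 18.
1 February 2019 is a Friday, so the first Sunday is February 3 and the third is February 17.
12 February 2019 lies within the daylight-saving period (18 November 2018 – 17 February 2019), so Caseph Province is on daylight time, UTC−09:15.
05:15 Caseph Province + 9h15m = 14:30 UTC.
1 February 2019 is a Friday, so the first Sunday is February 3 and the fourth is February 24.
1 November 2019 is a Friday, so the first Saturday is November 2 and the second is November 9.
At the standard offset (UTC+06:00), 14:30 UTC + 6h = 20:30 Velax standard time.
Daylight saving runs 24 February – 9 November; the standard-time date in Velax, 12 February 2019, is outside that window, so Velax is on standard time at UTC+06:00.
14:30 UTC + 6h = 20:30 Velax.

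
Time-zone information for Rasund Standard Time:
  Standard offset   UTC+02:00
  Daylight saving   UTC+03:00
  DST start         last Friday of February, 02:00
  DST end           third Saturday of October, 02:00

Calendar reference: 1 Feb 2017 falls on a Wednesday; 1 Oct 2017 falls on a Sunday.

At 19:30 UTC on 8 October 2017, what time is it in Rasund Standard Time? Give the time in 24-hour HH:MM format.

22:30

1 February 2017 is a Wednesday, so Fridays fall on 3, 10, 17, 24; the last is February 24.
1 October 2017 is a Sunday, so the first Saturday is October 7 and the third is October 21.
At the standard offset (UTC+02:00), 19:30 UTC + 2h = 21:30 Rasund Standard Time standard time.
The standard-time date in Rasund Standard Time, 8 October 2017, lies within the daylight-saving period (24 February – 21 October), so Rasund Standard Time is on daylight time, UTC+03:00.
19:30 UTC + 3h = 22:30 local.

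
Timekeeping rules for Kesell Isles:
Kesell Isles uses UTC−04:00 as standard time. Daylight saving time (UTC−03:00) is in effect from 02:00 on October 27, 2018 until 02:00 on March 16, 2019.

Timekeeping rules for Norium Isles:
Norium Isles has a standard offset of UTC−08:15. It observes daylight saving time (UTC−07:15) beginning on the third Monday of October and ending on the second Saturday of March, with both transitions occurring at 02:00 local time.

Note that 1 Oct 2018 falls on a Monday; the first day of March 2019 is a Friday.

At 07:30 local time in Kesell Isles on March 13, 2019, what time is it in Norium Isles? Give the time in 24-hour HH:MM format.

02:15

March 13, 2019 lies within the daylight-saving period (27 October 2018 – 16 March 2019), so Kesell Isles is on daylight time, UTC−03:00.
07:30 Kesell Isles + 3h = 10:30 UTC.
1 October 2018 is a Monday, so the first Monday is October 1 and the third is October 15.
1 March 2019 is a Friday, so the first Saturday is March 2 and the second is March 9.
At the standard offset (UTC−08:15), 10:30 UTC − 8h15m = 02:15 Norium Isles standard time.
The standard-time date in Norium Isles, March 13, 2019, is outside the daylight-saving period (15 October 2018 – 9 March 2019), so Norium Isles is on standard time, UTC−08:15.
10:30 UTC − 8h15m = 02:15 Norium Isles.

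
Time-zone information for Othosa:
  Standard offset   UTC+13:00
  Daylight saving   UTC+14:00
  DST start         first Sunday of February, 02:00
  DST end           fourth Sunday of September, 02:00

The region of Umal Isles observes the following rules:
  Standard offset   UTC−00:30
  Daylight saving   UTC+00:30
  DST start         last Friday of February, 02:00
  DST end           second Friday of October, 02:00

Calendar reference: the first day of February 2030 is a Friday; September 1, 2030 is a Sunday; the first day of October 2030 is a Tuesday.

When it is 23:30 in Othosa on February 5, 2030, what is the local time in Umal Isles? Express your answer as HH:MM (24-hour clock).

1 February 2030 is a Friday, so the first Sunday is February 3.
1 September 2030 is a Sunday, so the first Sunday is September 1 and the fourth is September 22.
February 5, 2030 lies within the daylight-saving period (3 February – 22 September), so Othosa is on daylight time, UTC+14:00.
23:30 Othosa − 14h = 09:30 UTC.
1 February 2030 is a Friday, so Fridays fall on 1, 8, 15, 22; the last is February 22.
1 October 2030 is a Tuesday, so the first Friday is October 4 and the second is October 11.
At the standard offset (UTC−00:30), 09:30 UTC − 0h30m = 09:00 Umal Isles standard time.
The standard-time date in Umal Isles, February 5, 2030, does not fall between 22 February and 11 October, so daylight saving is not in effect and Umal Isles is at UTC−00:30.
09:30 UTC − 0h30m = 09:00 Umal Isles.

09:00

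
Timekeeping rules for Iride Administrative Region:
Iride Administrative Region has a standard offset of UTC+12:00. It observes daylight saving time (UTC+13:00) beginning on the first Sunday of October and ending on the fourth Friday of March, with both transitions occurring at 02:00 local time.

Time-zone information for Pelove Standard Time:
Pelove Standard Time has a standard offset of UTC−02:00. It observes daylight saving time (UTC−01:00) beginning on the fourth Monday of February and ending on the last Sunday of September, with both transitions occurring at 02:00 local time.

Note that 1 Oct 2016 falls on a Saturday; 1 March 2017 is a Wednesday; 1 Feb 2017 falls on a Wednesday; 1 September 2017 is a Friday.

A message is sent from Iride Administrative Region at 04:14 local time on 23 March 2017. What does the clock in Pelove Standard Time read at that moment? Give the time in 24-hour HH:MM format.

1 October 2016 is a Saturday, so the first Sunday is October 2.
1 March 2017 is a Wednesday, so the first Friday is March 3 and the fourth is March 24.
23 March 2017 falls between 2 October 2016 and 24 March 2017, so daylight saving is in effect and Iride Administrative Region is at UTC+13:00.
04:14 Iride Administrative Region − 13h = 15:14 UTC (rolling into the previous day, 22 March 2017).
1 February 2017 is a Wednesday, so the first Monday is February 6 and the fourth is February 27.
1 September 2017 is a Friday, so Sundays fall on 3, 10, 17, 24; the last is September 24.
At the standard offset (UTC−02:00), 15:14 UTC − 2h = 13:14 Pelove Standard Time standard time.
The standard-time date in Pelove Standard Time, 22 March 2017, falls between 27 February and 24 September, so daylight saving is in effect and Pelove Standard Time is at UTC−01:00.
15:14 UTC − 1h = 14:14 Pelove Standard Time.

14:14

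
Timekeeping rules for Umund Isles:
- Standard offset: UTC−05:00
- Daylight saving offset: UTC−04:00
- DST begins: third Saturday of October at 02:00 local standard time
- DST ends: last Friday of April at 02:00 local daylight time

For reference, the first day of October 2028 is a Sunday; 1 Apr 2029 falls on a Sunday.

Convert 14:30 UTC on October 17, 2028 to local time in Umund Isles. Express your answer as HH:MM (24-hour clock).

09:30

1 October 2028 is a Sunday, so the first Saturday is October 7 and the third is October 21.
1 April 2029 is a Sunday, so Fridays fall on 6, 13, 20, 27; the last is April 27.
At the standard offset (UTC−05:00), 14:30 UTC − 5h = 09:30 Umund Isles standard time.
The standard-time date in Umund Isles, October 17, 2028, does not fall between 21 October 2028 and 27 April 2029, so daylight saving is not in effect and Umund Isles is at UTC−05:00.
14:30 UTC − 5h = 09:30 local.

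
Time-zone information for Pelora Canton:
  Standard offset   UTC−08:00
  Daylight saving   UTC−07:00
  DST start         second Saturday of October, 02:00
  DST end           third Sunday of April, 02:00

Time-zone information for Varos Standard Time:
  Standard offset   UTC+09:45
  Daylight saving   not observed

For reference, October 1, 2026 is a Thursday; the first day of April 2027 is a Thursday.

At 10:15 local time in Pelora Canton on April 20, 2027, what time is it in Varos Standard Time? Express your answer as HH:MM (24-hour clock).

1 October 2026 is a Thursday, so the first Saturday is October 3 and the second is October 10.
1 April 2027 is a Thursday, so the first Sunday is April 4 and the third is April 18.
Daylight saving runs 10 October 2026 – 18 April 2027; April 20, 2027 is outside that window, so Pelora Canton is on standard time at UTC−08:00.
10:15 Pelora Canton + 8h = 18:15 UTC.
Varos Standard Time stays on UTC+09:45 all year.
18:15 UTC + 9h45m = 04:00 Varos Standard Time (rolling into the next day, 21 April 2027).

04:00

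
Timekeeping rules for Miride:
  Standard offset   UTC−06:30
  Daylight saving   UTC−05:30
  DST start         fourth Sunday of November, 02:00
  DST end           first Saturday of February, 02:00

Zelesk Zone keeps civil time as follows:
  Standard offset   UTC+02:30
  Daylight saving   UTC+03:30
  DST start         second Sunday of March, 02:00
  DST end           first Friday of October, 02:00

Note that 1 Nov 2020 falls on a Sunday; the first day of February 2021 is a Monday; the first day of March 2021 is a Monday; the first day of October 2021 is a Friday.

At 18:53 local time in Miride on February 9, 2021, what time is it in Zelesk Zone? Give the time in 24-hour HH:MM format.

03:53

1 November 2020 is a Sunday, so the first Sunday is November 1 and the fourth is November 22.
1 February 2021 is a Monday, so the first Saturday is February 6.
February 9, 2021 does not fall between 22 November 2020 and 6 February 2021, so daylight saving is not in effect and Miride is at UTC−06:30.
18:53 Miride + 6h30m = 01:23 UTC (rolling into the next day, 10 February 2021).
1 March 2021 is a Monday, so the first Sunday is March 7 and the second is March 14.
1 October 2021 is a Friday, so the first Friday is October 1.
At the standard offset (UTC+02:30), 01:23 UTC + 2h30m = 03:53 Zelesk Zone standard time.
Daylight saving runs 14 March – 1 October; the standard-time date in Zelesk Zone, February 10, 2021, is outside that window, so Zelesk Zone is on standard time at UTC+02:30.
01:23 UTC + 2h30m = 03:53 Zelesk Zone.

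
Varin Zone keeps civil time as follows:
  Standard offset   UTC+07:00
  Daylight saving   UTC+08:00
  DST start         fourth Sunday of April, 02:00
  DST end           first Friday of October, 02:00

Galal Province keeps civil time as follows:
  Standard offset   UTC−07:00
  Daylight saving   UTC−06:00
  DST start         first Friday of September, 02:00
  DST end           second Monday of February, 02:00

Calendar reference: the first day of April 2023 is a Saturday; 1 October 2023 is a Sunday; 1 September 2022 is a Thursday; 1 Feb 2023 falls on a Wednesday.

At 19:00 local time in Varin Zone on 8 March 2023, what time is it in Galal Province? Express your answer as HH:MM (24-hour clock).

1 April 2023 is a Saturday, so the first Sunday is April 2 and the fourth is April 23.
1 October 2023 is a Sunday, so the first Friday is October 6.
Daylight saving runs 23 April – 6 October; 8 March 2023 is outside that window, so Varin Zone is on standard time at UTC+07:00.
19:00 Varin Zone − 7h = 12:00 UTC.
1 September 2022 is a Thursday, so the first Friday is September 2.
1 February 2023 is a Wednesday, so the first Monday is February 6 and the second is February 13.
At the standard offset (UTC−07:00), 12:00 UTC − 7h = 05:00 Galal Province standard time.
Daylight saving runs 2 September 2022 – 13 February 2023; the standard-time date in Galal Province, 8 March 2023, is outside that window, so Galal Province is on standard time at UTC−07:00.
12:00 UTC − 7h = 05:00 Galal Province.

05:00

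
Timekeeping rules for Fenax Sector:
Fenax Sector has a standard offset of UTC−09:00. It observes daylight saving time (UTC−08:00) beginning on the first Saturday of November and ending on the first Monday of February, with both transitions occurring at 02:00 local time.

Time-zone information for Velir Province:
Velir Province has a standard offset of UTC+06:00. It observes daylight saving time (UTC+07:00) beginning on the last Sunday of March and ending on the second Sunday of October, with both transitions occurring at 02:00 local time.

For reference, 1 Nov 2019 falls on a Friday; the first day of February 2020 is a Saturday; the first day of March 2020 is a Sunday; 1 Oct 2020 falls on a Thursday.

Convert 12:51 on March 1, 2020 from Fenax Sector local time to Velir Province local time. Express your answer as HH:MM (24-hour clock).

1 November 2019 is a Friday, so the first Saturday is November 2.
1 February 2020 is a Saturday, so the first Monday is February 3.
March 1, 2020 is outside the daylight-saving period (2 November 2019 – 3 February 2020), so Fenax Sector is on standard time, UTC−09:00.
12:51 Fenax Sector + 9h = 21:51 UTC.
1 March 2020 is a Sunday, so Sundays fall on 1, 8, 15, 22, 29; the last is March 29.
1 October 2020 is a Thursday, so the first Sunday is October 4 and the second is October 11.
At the standard offset (UTC+06:00), 21:51 UTC + 6h = 03:51 Velir Province standard time (rolling into the next day, 2 March 2020).
Daylight saving runs 29 March – 11 October; the standard-time date in Velir Province, March 2, 2020, is outside that window, so Velir Province is on standard time at UTC+06:00.
21:51 UTC + 6h = 03:51 Velir Province (rolling into the next day, 2 March 2020).

03:51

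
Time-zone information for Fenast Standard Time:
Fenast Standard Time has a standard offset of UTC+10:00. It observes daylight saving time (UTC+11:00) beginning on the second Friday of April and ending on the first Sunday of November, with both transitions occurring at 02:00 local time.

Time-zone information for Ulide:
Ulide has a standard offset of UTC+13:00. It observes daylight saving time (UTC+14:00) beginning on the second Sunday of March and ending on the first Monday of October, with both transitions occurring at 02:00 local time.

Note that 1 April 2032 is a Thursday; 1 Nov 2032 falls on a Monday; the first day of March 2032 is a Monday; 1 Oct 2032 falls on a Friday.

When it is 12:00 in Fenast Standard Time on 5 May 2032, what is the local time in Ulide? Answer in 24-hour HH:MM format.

1 April 2032 is a Thursday, so the first Friday is April 2 and the second is April 9.
1 November 2032 is a Monday, so the first Sunday is November 7.
Daylight saving runs 9 April – 7 November; 5 May 2032 is inside that window, so Fenast Standard Time is at UTC+11:00.
12:00 Fenast Standard Time − 11h = 01:00 UTC.
1 March 2032 is a Monday, so the first Sunday is March 7 and the second is March 14.
1 October 2032 is a Friday, so the first Monday is October 4.
At the standard offset (UTC+13:00), 01:00 UTC + 13h = 14:00 Ulide standard time.
The standard-time date in Ulide, 5 May 2032, falls between 14 March and 4 October, so daylight saving is in effect and Ulide is at UTC+14:00.
01:00 UTC + 14h = 15:00 Ulide.

15:00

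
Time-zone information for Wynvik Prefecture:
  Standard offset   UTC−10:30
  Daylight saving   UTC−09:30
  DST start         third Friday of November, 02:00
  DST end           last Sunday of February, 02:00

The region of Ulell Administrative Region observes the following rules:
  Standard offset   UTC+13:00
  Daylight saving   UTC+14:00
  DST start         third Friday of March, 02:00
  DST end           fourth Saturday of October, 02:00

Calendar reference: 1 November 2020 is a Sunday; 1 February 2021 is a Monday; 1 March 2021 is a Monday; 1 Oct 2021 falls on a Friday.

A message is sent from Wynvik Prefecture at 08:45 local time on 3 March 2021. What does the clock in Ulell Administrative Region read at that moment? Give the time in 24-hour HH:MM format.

08:15

1 November 2020 is a Sunday, so the first Friday is November 6 and the third is November 20.
1 February 2021 is a Monday, so Sundays fall on 7, 14, 21, 28; the last is February 28.
3 March 2021 is outside the daylight-saving period (20 November 2020 – 28 February 2021), so Wynvik Prefecture is on standard time, UTC−10:30.
08:45 Wynvik Prefecture + 10h30m = 19:15 UTC.
1 March 2021 is a Monday, so the first Friday is March 5 and the third is March 19.
1 October 2021 is a Friday, so the first Saturday is October 2 and the fourth is October 23.
At the standard offset (UTC+13:00), 19:15 UTC + 13h = 08:15 Ulell Administrative Region standard time (rolling into the next day, 4 March 2021).
The standard-time date in Ulell Administrative Region, 4 March 2021, does not fall between 19 March and 23 October, so daylight saving is not in effect and Ulell Administrative Region is at UTC+13:00.
19:15 UTC + 13h = 08:15 Ulell Administrative Region (rolling into the next day, 4 March 2021).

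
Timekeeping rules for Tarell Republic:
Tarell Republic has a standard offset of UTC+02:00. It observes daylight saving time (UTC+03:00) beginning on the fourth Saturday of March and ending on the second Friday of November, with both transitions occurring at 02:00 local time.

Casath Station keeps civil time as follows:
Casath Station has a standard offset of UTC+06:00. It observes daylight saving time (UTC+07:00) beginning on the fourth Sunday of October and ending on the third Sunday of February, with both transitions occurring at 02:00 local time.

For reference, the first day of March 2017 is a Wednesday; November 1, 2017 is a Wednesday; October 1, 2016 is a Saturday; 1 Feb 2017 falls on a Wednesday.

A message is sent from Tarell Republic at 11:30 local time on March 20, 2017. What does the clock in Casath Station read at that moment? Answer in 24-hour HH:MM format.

1 March 2017 is a Wednesday, so the first Saturday is March 4 and the fourth is March 25.
1 November 2017 is a Wednesday, so the first Friday is November 3 and the second is November 10.
March 20, 2017 does not fall between 25 March and 10 November, so daylight saving is not in effect and Tarell Republic is at UTC+02:00.
11:30 Tarell Republic − 2h = 09:30 UTC.
1 October 2016 is a Saturday, so the first Sunday is October 2 and the fourth is October 23.
1 February 2017 is a Wednesday, so the first Sunday is February 5 and the third is February 19.
At the standard offset (UTC+06:00), 09:30 UTC + 6h = 15:30 Casath Station standard time.
The standard-time date in Casath Station, March 20, 2017, is outside the daylight-saving period (23 October 2016 – 19 February 2017), so Casath Station is on standard time, UTC+06:00.
09:30 UTC + 6h = 15:30 Casath Station.

15:30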